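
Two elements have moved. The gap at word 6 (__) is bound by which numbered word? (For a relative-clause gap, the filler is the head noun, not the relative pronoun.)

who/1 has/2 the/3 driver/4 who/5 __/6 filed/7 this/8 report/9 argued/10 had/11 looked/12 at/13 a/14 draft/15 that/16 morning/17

The marked gap is inside the relative clause, the subject of "filed".
Its filler is the head noun "driver" (via "who"), at word 4.
(The other dependency links word 1 to a gap after word 10.)

4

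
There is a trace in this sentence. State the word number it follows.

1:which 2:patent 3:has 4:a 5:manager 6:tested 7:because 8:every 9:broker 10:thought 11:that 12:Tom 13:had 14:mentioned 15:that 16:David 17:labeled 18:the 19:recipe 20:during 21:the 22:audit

The displaced element is "which patent" (word 2).
It functions as the direct object of "tested", so the gap sits immediately after word 6 ("tested").
Base order: A manager has tested which patent because every broker thought that Tom had mentioned that David labeled the recipe during the audit.

6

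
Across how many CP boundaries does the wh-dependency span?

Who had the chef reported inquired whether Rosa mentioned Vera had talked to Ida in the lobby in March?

1

"who" is extracted from the subject of "inquired".
Boundaries crossed, outermost first: [Ø] — 1 in total.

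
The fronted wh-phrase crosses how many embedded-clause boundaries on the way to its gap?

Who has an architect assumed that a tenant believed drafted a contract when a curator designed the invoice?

"who" is extracted from the subject of "drafted".
Boundaries crossed, outermost first: [that], [Ø] — 2 in total.

2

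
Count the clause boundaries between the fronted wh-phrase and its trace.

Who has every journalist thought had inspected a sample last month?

"who" is extracted from the subject of "inspected".
Boundaries crossed, outermost first: [Ø] — 1 in total.

1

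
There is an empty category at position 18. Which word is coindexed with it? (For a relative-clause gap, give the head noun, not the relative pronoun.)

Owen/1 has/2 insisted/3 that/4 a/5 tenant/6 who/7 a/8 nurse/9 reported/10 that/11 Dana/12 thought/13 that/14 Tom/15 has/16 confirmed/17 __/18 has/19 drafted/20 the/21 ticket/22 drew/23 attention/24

The gap at 18 is the subject of "drafted", inside a relative clause.
The relative pronoun is "who" (word 7); it is bound by the head noun immediately before it.
Its filler is the head noun "tenant", at word 6.

6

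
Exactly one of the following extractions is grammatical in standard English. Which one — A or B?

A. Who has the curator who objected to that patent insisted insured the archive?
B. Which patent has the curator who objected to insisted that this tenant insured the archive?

A

In B, the wh-phrase is extracted from inside a complex-NP island (relative clause) (introduced by "who"), which blocks movement.
In A, the extraction path crosses only that-complement boundaries, which are transparent.
So A is grammatical.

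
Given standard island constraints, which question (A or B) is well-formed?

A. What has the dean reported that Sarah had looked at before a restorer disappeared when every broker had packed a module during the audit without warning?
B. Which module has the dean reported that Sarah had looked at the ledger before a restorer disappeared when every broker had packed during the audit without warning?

In B, the wh-phrase is extracted from inside an adjunct island (introduced by "before"), which blocks movement.
In A, the extraction path crosses only that-complement boundaries, which are transparent.
So A is grammatical.

A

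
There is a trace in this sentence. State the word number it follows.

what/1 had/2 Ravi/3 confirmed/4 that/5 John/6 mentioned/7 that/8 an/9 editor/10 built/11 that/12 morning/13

The displaced element is "what" (word 1).
It is linked across 2 clause boundaries (that → that).
It functions as the direct object of "built", so the gap sits immediately after word 11 ("built").
Base order: Ravi had confirmed that John mentioned that an editor built what that morning.

11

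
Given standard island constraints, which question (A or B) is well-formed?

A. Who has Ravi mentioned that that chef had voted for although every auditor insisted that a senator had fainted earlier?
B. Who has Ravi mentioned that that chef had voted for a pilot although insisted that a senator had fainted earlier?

A

In B, the wh-phrase is extracted from inside an adjunct island (introduced by "although"), which blocks movement.
In A, the extraction path crosses only that-complement boundaries, which are transparent.
So A is grammatical.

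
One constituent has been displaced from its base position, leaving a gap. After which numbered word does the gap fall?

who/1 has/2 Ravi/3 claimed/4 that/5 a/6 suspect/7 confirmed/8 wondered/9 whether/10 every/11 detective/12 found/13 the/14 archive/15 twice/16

The displaced element is "who" (word 1).
It is linked across 2 clause boundaries (that → Ø).
It functions as the subject of "wondered", so the gap sits immediately after word 8 ("confirmed").
Base order: Ravi has claimed that a suspect confirmed that who wondered whether every detective found the archive twice.

8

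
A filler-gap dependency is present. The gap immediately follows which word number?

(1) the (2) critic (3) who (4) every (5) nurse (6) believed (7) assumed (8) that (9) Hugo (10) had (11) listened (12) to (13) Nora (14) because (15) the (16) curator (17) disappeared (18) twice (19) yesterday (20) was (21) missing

6

The displaced element is "the critic" (word 2).
It is linked across 1 clause boundary (Ø).
It functions as the subject of "assumed", so the gap sits immediately after word 6 ("believed").
Base order: Every nurse believed that the critic assumed that Hugo had listened to Nora because the curator disappeared twice yesterday.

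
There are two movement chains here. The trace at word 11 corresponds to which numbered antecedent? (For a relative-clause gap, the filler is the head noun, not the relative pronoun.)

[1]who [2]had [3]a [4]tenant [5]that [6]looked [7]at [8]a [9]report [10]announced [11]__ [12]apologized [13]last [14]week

The marked gap is the subject of "apologized".
Its filler is the fronted wh-phrase "who", at word 1.
(The other dependency links word 4 to a gap after word 5.)

1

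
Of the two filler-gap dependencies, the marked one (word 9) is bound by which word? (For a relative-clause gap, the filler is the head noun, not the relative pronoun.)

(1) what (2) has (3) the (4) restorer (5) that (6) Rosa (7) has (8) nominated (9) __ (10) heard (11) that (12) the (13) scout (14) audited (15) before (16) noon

The marked gap is inside the relative clause, the direct object of "nominated".
Its filler is the head noun "restorer" (via "that"), at word 4.
(The other dependency links word 1 to a gap after word 14.)

4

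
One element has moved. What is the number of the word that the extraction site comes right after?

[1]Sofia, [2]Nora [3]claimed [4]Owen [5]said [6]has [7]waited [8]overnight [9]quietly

The displaced element is "Sofia" (word 1).
It is linked across 2 clause boundaries (Ø → Ø).
It functions as the subject of "waited", so the gap sits immediately after word 5 ("said").
Base order: Nora claimed Owen said that Sofia has waited overnight quietly.

5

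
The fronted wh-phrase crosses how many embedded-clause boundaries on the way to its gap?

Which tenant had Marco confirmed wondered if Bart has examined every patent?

1

"which tenant" is extracted from the subject of "wondered".
Boundaries crossed, outermost first: [Ø] — 1 in total.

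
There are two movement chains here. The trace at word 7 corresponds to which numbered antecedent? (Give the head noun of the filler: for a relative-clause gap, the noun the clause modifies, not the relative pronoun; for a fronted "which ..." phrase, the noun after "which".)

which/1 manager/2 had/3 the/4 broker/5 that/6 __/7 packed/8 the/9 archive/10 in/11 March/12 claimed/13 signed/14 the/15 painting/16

The marked gap is inside the relative clause, the subject of "packed".
Its filler is the head noun "broker" (via "that"), at word 5.
(The other dependency links word 2 to a gap after word 13.)

5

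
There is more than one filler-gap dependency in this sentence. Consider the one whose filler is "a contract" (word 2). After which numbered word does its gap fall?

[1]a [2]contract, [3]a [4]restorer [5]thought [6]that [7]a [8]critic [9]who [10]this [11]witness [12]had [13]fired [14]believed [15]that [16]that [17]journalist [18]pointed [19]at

19

The displaced element is "a contract" (word 2).
It is linked across 2 clause boundaries (that → that).
It functions as the object of the preposition "at" of "pointed", so the gap sits immediately after word 19 ("at").
Base order: A restorer thought that a critic who this witness had fired believed that that journalist pointed at a contract.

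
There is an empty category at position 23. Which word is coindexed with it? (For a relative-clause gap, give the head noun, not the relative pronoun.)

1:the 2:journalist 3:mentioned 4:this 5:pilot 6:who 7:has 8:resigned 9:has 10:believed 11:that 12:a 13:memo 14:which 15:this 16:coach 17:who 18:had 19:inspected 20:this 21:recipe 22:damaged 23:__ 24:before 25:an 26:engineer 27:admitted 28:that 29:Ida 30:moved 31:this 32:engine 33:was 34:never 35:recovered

13

The gap at 23 is the object of "damaged", inside a relative clause.
The relative pronoun is "which" (word 14); it is bound by the head noun immediately before it.
Its filler is the head noun "memo", at word 13.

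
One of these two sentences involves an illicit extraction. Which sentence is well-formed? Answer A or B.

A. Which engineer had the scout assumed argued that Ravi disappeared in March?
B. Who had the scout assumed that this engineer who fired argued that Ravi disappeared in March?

A

In B, the wh-phrase is extracted from inside a complex-NP island (relative clause) (introduced by "who"), which blocks movement.
In A, the extraction path crosses only that-complement boundaries, which are transparent.
So A is grammatical.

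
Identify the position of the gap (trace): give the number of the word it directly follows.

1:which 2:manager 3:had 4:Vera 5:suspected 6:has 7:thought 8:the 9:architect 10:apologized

The displaced element is "which manager" (word 2).
It is linked across 1 clause boundary (Ø).
It functions as the subject of "thought", so the gap sits immediately after word 5 ("suspected").
Base order: Vera had suspected that which manager has thought the architect apologized.

5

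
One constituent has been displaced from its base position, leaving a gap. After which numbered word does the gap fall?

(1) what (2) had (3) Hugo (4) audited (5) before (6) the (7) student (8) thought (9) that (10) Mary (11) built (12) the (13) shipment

The displaced element is "what" (word 1).
It functions as the direct object of "audited", so the gap sits immediately after word 4 ("audited").
Base order: Hugo had audited what before the student thought that Mary built the shipment.

4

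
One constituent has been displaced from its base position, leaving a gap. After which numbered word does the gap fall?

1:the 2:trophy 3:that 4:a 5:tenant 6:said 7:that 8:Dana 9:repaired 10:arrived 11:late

9

The displaced element is "the trophy" (word 2).
It is linked across 1 clause boundary (that).
It functions as the direct object of "repaired", so the gap sits immediately after word 9 ("repaired").
Base order: A tenant said that Dana repaired the trophy.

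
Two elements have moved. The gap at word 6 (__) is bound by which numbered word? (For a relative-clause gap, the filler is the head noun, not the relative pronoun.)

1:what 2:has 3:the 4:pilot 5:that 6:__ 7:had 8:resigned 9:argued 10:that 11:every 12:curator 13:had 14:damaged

4

The marked gap is inside the relative clause, the subject of "resigned".
Its filler is the head noun "pilot" (via "that"), at word 4.
(The other dependency links word 1 to a gap after word 14.)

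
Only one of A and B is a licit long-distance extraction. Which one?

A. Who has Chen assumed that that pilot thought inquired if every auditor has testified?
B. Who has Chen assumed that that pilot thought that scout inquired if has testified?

In B, the wh-phrase is extracted from inside a wh-island (introduced by "if"), which blocks movement.
In A, the extraction path crosses only that-complement boundaries, which are transparent.
So A is grammatical.

A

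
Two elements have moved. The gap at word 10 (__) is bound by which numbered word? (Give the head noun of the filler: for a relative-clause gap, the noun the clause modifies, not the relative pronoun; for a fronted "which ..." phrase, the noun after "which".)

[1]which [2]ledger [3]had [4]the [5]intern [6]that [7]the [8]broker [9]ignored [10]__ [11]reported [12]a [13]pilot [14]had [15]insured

The marked gap is inside the relative clause, the direct object of "ignored".
Its filler is the head noun "intern" (via "that"), at word 5.
(The other dependency links word 2 to a gap after word 15.)

5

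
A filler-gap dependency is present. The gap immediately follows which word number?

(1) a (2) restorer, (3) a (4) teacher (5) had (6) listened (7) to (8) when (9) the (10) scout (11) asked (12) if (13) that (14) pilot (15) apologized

The displaced element is "a restorer" (word 2).
It functions as the object of the preposition "to" of "listened", so the gap sits immediately after word 7 ("to").
Base order: A teacher had listened to a restorer when the scout asked if that pilot apologized.

7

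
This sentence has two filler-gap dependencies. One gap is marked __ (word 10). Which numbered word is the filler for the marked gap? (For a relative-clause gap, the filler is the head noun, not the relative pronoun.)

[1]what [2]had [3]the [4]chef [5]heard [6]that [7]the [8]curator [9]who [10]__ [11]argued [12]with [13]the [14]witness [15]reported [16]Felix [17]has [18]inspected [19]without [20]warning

The marked gap is inside the relative clause, the subject of "argued".
Its filler is the head noun "curator" (via "who"), at word 8.
(The other dependency links word 1 to a gap after word 18.)

8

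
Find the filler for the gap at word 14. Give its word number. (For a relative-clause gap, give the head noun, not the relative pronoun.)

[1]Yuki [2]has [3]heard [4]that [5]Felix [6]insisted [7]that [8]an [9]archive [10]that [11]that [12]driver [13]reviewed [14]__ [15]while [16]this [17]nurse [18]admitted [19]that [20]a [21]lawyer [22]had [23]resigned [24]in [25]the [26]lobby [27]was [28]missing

9

The gap at 14 is the object of "reviewed", inside a relative clause.
The relative pronoun is "that" (word 10); it is bound by the head noun immediately before it.
Its filler is the head noun "archive", at word 9.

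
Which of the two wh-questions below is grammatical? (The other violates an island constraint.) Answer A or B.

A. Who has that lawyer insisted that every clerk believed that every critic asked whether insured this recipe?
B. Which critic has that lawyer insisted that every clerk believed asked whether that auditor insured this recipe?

B

In A, the wh-phrase is extracted from inside a wh-island (introduced by "whether"), which blocks movement.
In B, the extraction path crosses only that-complement boundaries, which are transparent.
So B is grammatical.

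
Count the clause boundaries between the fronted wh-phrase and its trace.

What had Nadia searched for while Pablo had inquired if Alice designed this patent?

"what" originates inside the matrix clause — no clause boundary is crossed.

0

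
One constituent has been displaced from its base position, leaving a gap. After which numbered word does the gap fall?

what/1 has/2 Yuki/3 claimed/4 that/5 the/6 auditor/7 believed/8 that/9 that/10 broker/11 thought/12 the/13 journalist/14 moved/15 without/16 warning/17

The displaced element is "what" (word 1).
It is linked across 3 clause boundaries (that → that → Ø).
It functions as the direct object of "moved", so the gap sits immediately after word 15 ("moved").
Base order: Yuki has claimed that the auditor believed that that broker thought the journalist moved what without warning.

15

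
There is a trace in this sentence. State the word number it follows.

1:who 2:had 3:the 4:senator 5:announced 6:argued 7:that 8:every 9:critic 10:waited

5

The displaced element is "who" (word 1).
It is linked across 1 clause boundary (Ø).
It functions as the subject of "argued", so the gap sits immediately after word 5 ("announced").
Base order: The senator had announced who argued that every critic waited.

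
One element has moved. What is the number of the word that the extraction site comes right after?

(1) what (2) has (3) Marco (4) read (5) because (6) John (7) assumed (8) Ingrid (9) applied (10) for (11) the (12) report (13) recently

The displaced element is "what" (word 1).
It functions as the direct object of "read", so the gap sits immediately after word 4 ("read").
Base order: Marco has read what because John assumed Ingrid applied for the report recently.

4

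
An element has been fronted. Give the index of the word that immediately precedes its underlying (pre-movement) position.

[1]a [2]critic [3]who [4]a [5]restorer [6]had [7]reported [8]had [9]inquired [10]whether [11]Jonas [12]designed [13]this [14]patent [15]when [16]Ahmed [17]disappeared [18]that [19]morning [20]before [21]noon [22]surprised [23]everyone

The displaced element is "a critic" (word 2).
It is linked across 1 clause boundary (Ø).
It functions as the subject of "inquired", so the gap sits immediately after word 7 ("reported").
Base order: A restorer had reported that a critic had inquired whether Jonas designed this patent when Ahmed disappeared that morning before noon.

7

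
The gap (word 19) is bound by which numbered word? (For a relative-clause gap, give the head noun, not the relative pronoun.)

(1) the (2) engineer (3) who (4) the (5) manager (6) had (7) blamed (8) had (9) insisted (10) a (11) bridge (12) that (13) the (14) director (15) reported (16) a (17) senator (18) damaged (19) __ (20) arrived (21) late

The gap at 19 is the object of "damaged", inside a relative clause.
The relative pronoun is "that" (word 12); it is bound by the head noun immediately before it.
Its filler is the head noun "bridge", at word 11.

11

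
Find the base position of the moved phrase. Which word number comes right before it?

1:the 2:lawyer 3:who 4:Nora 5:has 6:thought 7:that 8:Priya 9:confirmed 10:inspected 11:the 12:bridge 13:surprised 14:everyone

9

The displaced element is "the lawyer" (word 2).
It is linked across 2 clause boundaries (that → Ø).
It functions as the subject of "inspected", so the gap sits immediately after word 9 ("confirmed").
Base order: Nora has thought that Priya confirmed the lawyer inspected the bridge.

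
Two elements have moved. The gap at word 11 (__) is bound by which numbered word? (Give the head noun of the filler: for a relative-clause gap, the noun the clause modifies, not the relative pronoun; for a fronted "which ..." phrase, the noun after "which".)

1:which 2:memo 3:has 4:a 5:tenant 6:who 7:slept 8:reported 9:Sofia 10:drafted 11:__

The marked gap is the direct object of "drafted".
Its filler is the fronted wh-phrase "which memo", at word 2.
(The other dependency links word 5 to a gap after word 6.)

2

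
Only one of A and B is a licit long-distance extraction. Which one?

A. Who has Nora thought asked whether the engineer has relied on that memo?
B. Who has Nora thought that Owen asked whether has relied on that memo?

In B, the wh-phrase is extracted from inside a wh-island (introduced by "whether"), which blocks movement.
In A, the extraction path crosses only that-complement boundaries, which are transparent.
So A is grammatical.

A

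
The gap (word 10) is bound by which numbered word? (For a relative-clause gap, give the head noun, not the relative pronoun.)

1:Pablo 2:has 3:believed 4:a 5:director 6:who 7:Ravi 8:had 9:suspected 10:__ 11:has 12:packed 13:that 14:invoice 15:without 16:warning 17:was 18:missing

5

The gap at 10 is the subject of "packed", inside a relative clause.
The relative pronoun is "who" (word 6); it is bound by the head noun immediately before it.
Its filler is the head noun "director", at word 5.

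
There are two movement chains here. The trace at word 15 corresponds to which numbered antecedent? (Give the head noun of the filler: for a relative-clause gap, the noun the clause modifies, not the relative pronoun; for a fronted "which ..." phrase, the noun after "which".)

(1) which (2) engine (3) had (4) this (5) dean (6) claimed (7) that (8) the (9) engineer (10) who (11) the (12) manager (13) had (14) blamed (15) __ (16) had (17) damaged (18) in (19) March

9

The marked gap is inside the relative clause, the direct object of "blamed".
Its filler is the head noun "engineer" (via "who"), at word 9.
(The other dependency links word 2 to a gap after word 17.)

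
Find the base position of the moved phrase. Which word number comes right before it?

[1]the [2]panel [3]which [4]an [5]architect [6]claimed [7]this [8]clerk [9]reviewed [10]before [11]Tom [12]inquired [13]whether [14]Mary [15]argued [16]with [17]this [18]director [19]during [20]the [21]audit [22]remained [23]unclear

9

The displaced element is "the panel" (word 2).
It is linked across 1 clause boundary (Ø).
It functions as the direct object of "reviewed", so the gap sits immediately after word 9 ("reviewed").
Base order: An architect claimed this clerk reviewed the panel before Tom inquired whether Mary argued with this director during the audit.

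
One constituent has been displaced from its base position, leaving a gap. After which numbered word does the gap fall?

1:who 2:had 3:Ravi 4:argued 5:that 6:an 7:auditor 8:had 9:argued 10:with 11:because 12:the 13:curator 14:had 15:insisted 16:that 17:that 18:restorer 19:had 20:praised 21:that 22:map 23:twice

The displaced element is "who" (word 1).
It is linked across 1 clause boundary (that).
It functions as the object of the preposition "with" of "argued", so the gap sits immediately after word 10 ("with").
Base order: Ravi had argued that an auditor had argued with who because the curator had insisted that that restorer had praised that map twice.

10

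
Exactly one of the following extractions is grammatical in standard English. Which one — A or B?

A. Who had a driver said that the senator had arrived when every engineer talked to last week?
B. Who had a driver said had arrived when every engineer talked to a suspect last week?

B

In A, the wh-phrase is extracted from inside an adjunct island (introduced by "when"), which blocks movement.
In B, the extraction path crosses only that-complement boundaries, which are transparent.
So B is grammatical.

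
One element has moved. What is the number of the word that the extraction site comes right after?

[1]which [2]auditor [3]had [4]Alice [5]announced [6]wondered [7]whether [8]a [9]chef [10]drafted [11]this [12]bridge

5

The displaced element is "which auditor" (word 2).
It is linked across 1 clause boundary (Ø).
It functions as the subject of "wondered", so the gap sits immediately after word 5 ("announced").
Base order: Alice had announced that which auditor wondered whether a chef drafted this bridge.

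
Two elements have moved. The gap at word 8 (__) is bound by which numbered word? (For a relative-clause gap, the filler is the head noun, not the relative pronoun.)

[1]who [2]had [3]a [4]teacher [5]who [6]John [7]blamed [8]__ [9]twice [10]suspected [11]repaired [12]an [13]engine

4

The marked gap is inside the relative clause, the direct object of "blamed".
Its filler is the head noun "teacher" (via "who"), at word 4.
(The other dependency links word 1 to a gap after word 10.)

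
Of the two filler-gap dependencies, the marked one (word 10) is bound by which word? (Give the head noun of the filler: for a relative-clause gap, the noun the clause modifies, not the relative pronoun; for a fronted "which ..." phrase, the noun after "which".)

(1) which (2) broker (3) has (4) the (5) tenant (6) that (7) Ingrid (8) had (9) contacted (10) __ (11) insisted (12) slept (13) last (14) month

The marked gap is inside the relative clause, the direct object of "contacted".
Its filler is the head noun "tenant" (via "that"), at word 5.
(The other dependency links word 2 to a gap after word 11.)

5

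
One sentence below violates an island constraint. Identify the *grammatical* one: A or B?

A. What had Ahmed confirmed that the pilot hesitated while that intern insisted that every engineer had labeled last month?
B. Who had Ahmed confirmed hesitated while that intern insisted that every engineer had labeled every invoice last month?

B

In A, the wh-phrase is extracted from inside an adjunct island (introduced by "while"), which blocks movement.
In B, the extraction path crosses only that-complement boundaries, which are transparent.
So B is grammatical.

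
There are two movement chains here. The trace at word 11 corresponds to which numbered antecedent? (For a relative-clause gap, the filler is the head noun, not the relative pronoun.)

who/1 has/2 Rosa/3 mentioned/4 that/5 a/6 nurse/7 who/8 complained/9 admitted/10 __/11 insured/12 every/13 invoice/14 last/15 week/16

1

The marked gap is the subject of "insured".
Its filler is the fronted wh-phrase "who", at word 1.
(The other dependency links word 7 to a gap after word 8.)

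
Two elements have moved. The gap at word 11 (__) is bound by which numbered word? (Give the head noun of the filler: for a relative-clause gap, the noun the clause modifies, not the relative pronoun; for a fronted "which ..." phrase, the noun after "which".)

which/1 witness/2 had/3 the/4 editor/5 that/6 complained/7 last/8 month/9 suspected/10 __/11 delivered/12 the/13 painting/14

The marked gap is the subject of "delivered".
Its filler is the fronted wh-phrase "which witness", at word 2.
(The other dependency links word 5 to a gap after word 6.)

2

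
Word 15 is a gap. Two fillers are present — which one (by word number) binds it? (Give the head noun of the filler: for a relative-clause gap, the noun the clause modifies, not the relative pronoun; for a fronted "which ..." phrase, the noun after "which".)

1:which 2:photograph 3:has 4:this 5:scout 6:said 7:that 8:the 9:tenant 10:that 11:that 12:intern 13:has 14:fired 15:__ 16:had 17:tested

9

The marked gap is inside the relative clause, the direct object of "fired".
Its filler is the head noun "tenant" (via "that"), at word 9.
(The other dependency links word 2 to a gap after word 17.)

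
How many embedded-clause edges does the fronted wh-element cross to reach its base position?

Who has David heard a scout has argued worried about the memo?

"who" is extracted from the subject of "worried".
Boundaries crossed, outermost first: [Ø], [Ø] — 2 in total.

2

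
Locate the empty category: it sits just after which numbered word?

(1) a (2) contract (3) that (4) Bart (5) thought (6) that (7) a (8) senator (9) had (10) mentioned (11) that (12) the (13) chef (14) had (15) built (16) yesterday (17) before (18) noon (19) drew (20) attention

The displaced element is "a contract" (word 2).
It is linked across 2 clause boundaries (that → that).
It functions as the direct object of "built", so the gap sits immediately after word 15 ("built").
Base order: Bart thought that a senator had mentioned that the chef had built a contract yesterday before noon.

15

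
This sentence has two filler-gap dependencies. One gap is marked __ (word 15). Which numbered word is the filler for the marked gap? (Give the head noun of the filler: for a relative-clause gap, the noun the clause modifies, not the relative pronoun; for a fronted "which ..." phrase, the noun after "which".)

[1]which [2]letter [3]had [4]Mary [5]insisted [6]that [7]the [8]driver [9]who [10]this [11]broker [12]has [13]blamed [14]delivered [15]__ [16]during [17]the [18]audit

2

The marked gap is the direct object of "delivered".
Its filler is the fronted wh-phrase "which letter", at word 2.
(The other dependency links word 8 to a gap after word 13.)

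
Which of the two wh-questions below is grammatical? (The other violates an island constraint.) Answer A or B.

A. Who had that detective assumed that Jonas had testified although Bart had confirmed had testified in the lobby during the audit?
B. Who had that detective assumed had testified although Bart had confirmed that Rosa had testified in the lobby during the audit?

In A, the wh-phrase is extracted from inside an adjunct island (introduced by "although"), which blocks movement.
In B, the extraction path crosses only that-complement boundaries, which are transparent.
So B is grammatical.

B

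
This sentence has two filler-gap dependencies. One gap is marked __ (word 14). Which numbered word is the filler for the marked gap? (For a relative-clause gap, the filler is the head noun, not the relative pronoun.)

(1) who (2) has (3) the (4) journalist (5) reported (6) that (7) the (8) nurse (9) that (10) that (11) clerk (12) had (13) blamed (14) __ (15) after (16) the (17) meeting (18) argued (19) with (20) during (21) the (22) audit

The marked gap is inside the relative clause, the direct object of "blamed".
Its filler is the head noun "nurse" (via "that"), at word 8.
(The other dependency links word 1 to a gap after word 19.)

8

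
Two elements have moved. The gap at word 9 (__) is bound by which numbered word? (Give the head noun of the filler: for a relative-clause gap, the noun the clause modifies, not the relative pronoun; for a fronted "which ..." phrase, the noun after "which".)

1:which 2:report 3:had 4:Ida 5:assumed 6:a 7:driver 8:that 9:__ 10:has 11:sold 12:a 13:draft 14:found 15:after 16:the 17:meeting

The marked gap is inside the relative clause, the subject of "sold".
Its filler is the head noun "driver" (via "that"), at word 7.
(The other dependency links word 2 to a gap after word 14.)

7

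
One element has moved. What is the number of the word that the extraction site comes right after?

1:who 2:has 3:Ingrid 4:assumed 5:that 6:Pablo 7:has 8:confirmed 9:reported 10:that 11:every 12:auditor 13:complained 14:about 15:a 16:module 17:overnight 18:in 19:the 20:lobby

8

The displaced element is "who" (word 1).
It is linked across 2 clause boundaries (that → Ø).
It functions as the subject of "reported", so the gap sits immediately after word 8 ("confirmed").
Base order: Ingrid has assumed that Pablo has confirmed that who reported that every auditor complained about a module overnight in the lobby.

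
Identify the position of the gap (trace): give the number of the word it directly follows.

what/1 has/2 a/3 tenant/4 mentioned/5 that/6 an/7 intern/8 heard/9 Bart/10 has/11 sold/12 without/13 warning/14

The displaced element is "what" (word 1).
It is linked across 2 clause boundaries (that → Ø).
It functions as the direct object of "sold", so the gap sits immediately after word 12 ("sold").
Base order: A tenant has mentioned that an intern heard Bart has sold what without warning.

12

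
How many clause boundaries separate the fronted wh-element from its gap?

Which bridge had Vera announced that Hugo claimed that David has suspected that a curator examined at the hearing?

3

"which bridge" is extracted from the object of "examined".
Boundaries crossed, outermost first: [that], [that], [that] — 3 in total.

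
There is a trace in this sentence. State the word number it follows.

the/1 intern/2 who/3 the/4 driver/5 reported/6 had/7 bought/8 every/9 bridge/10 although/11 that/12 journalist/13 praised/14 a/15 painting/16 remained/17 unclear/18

6

The displaced element is "the intern" (word 2).
It is linked across 1 clause boundary (Ø).
It functions as the subject of "bought", so the gap sits immediately after word 6 ("reported").
Base order: The driver reported that the intern had bought every bridge although that journalist praised a painting.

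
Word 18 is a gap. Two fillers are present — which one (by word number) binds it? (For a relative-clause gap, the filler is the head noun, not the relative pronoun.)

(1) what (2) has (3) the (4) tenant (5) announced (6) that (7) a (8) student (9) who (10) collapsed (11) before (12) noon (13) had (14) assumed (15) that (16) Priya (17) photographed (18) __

1

The marked gap is the direct object of "photographed".
Its filler is the fronted wh-phrase "what", at word 1.
(The other dependency links word 8 to a gap after word 9.)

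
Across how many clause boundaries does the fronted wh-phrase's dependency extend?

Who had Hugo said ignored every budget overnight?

1

"who" is extracted from the subject of "ignored".
Boundaries crossed, outermost first: [Ø] — 1 in total.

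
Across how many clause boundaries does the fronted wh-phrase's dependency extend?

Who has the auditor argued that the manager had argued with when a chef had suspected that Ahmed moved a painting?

1

"who" is extracted from the PP object of "argued".
Boundaries crossed, outermost first: [that] — 1 in total.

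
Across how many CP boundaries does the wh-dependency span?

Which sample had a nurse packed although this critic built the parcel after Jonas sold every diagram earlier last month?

"which sample" originates inside the matrix clause — no clause boundary is crossed.

0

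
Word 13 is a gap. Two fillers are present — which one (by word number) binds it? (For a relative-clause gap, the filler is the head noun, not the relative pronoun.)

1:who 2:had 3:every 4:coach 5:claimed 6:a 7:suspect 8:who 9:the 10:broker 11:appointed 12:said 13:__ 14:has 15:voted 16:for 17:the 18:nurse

1

The marked gap is the subject of "voted".
Its filler is the fronted wh-phrase "who", at word 1.
(The other dependency links word 7 to a gap after word 11.)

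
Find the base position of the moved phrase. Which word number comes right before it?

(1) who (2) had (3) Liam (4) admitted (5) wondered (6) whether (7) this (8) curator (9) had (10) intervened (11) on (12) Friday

The displaced element is "who" (word 1).
It is linked across 1 clause boundary (Ø).
It functions as the subject of "wondered", so the gap sits immediately after word 4 ("admitted").
Base order: Liam had admitted who wondered whether this curator had intervened on Friday.

4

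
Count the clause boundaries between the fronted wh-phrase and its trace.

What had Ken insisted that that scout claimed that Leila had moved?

"what" is extracted from the object of "moved".
Boundaries crossed, outermost first: [that], [that] — 2 in total.

2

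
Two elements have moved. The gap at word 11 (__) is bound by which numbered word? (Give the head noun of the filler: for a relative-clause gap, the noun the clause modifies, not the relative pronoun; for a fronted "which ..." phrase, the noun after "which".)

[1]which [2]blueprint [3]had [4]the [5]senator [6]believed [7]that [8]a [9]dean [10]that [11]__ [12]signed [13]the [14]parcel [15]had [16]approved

9

The marked gap is inside the relative clause, the subject of "signed".
Its filler is the head noun "dean" (via "that"), at word 9.
(The other dependency links word 2 to a gap after word 16.)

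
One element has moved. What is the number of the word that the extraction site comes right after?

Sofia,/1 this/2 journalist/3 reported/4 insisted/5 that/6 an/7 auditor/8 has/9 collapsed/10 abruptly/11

4

The displaced element is "Sofia" (word 1).
It is linked across 1 clause boundary (Ø).
It functions as the subject of "insisted", so the gap sits immediately after word 4 ("reported").
Base order: This journalist reported Sofia insisted that an auditor has collapsed abruptly.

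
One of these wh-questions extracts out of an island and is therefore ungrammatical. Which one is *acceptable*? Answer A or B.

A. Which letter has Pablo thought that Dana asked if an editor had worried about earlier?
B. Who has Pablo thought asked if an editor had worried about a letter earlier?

In A, the wh-phrase is extracted from inside a wh-island (introduced by "if"), which blocks movement.
In B, the extraction path crosses only that-complement boundaries, which are transparent.
So B is grammatical.

B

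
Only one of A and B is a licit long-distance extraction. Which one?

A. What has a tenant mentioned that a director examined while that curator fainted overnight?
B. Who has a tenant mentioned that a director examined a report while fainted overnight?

A

In B, the wh-phrase is extracted from inside an adjunct island (introduced by "while"), which blocks movement.
In A, the extraction path crosses only that-complement boundaries, which are transparent.
So A is grammatical.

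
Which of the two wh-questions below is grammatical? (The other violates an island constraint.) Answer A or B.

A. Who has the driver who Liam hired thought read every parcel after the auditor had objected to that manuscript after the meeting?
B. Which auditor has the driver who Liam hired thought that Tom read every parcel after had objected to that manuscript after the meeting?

In B, the wh-phrase is extracted from inside an adjunct island (introduced by "after"), which blocks movement.
In A, the extraction path crosses only that-complement boundaries, which are transparent.
So A is grammatical.

A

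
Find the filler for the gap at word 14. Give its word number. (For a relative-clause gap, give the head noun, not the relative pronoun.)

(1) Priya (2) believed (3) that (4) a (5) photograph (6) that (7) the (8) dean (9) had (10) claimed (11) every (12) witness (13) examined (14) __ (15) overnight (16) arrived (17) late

5

The gap at 14 is the object of "examined", inside a relative clause.
The relative pronoun is "that" (word 6); it is bound by the head noun immediately before it.
Its filler is the head noun "photograph", at word 5.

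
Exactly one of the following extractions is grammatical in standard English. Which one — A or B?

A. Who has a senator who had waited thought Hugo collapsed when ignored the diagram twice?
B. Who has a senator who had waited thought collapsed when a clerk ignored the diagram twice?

B

In A, the wh-phrase is extracted from inside an adjunct island (introduced by "when"), which blocks movement.
In B, the extraction path crosses only that-complement boundaries, which are transparent.
So B is grammatical.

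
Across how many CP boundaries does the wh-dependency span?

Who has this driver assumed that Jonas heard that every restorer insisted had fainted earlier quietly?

"who" is extracted from the subject of "fainted".
Boundaries crossed, outermost first: [that], [that], [Ø] — 3 in total.

3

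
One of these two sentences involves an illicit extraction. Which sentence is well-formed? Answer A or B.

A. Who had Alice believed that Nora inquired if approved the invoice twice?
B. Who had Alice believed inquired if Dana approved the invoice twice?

In A, the wh-phrase is extracted from inside a wh-island (introduced by "if"), which blocks movement.
In B, the extraction path crosses only that-complement boundaries, which are transparent.
So B is grammatical.

B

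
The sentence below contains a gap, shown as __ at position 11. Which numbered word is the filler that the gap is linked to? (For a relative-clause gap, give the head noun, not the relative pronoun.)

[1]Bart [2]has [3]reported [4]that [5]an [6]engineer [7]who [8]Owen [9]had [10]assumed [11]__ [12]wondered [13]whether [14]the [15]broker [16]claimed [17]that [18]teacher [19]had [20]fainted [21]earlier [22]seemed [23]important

The gap at 11 is the subject of "wondered", inside a relative clause.
The relative pronoun is "who" (word 7); it is bound by the head noun immediately before it.
Its filler is the head noun "engineer", at word 6.

6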